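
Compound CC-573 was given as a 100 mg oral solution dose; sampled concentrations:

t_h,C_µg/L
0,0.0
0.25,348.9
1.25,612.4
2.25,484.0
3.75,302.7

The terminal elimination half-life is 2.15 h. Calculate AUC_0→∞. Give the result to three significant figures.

Trapezoidal AUC_0→3.75:
  [0→0.25]: (0.0+348.9)/2 × 0.25 = 43.6125
  [0.25→1.25]: (348.9+612.4)/2 × 1 = 480.65
  [1.25→2.25]: (612.4+484.0)/2 × 1 = 548.2
  [2.25→3.75]: (484.0+302.7)/2 × 1.5 = 590.025
  Sum = 1662.4875 µg/L·h
k_e = ln2 / t½ = 0.693147 / 2.15 = 0.3224 h^-1
Extrapolated tail: C_last / k_e = 302.7 / 0.3224 = 938.896
AUC_0→∞ = 1662.4875 + 938.896 = 2601.3835 µg/L·h

AUC = 2600 µg/L·h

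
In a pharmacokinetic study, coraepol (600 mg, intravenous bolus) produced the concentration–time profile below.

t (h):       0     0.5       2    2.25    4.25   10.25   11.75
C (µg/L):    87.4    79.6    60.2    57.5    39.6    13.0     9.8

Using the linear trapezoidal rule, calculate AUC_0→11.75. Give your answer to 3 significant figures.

Trapezoidal AUC_0→11.75:
  [0→0.5]: (87.4+79.6)/2 × 0.5 = 41.75
  [0.5→2]: (79.6+60.2)/2 × 1.5 = 104.85
  [2→2.25]: (60.2+57.5)/2 × 0.25 = 14.7125
  [2.25→4.25]: (57.5+39.6)/2 × 2 = 97.1
  [4.25→10.25]: (39.6+13.0)/2 × 6 = 157.8
  [10.25→11.75]: (13.0+9.8)/2 × 1.5 = 17.1
  Sum = 433.3125 µg/L·h

AUC = 433 µg/L·h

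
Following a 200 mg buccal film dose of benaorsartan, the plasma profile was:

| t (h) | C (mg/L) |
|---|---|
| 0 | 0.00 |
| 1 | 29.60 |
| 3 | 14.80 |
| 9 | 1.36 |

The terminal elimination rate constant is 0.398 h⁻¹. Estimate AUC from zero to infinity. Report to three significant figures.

Trapezoidal AUC_0→9:
  [0→1]: (0.00+29.60)/2 × 1 = 14.8
  [1→3]: (29.60+14.80)/2 × 2 = 44.4
  [3→9]: (14.80+1.36)/2 × 6 = 48.48
  Sum = 107.68 mg/L·h
Extrapolated tail: C_last / k_e = 1.36 / 0.398 = 3.417
AUC_0→∞ = 107.68 + 3.417 = 111.097 mg/L·h

AUC = 111 mg/L·h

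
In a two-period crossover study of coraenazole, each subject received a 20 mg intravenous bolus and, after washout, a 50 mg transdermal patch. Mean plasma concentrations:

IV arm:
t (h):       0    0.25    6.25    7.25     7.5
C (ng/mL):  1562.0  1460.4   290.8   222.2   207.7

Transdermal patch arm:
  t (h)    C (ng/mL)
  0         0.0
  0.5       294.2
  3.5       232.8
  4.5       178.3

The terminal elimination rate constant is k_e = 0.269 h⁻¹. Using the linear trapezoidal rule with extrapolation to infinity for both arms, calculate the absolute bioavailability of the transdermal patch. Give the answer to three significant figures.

F = 0.103

Trapezoidal AUC_0→7.5 (IV):
  [0→0.25]: (1562.0+1460.4)/2 × 0.25 = 377.8
  [0.25→6.25]: (1460.4+290.8)/2 × 6 = 5253.6
  [6.25→7.25]: (290.8+222.2)/2 × 1 = 256.5
  [7.25→7.5]: (222.2+207.7)/2 × 0.25 = 53.7375
  Sum = 5941.6375 ng/mL·h
IV tail: 207.7/0.269 = 772.119; AUC_iv,0→∞ = 5941.6375 + 772.119 = 6713.7565 ng/mL·h
Trapezoidal AUC_0→4.5 (transdermal patch):
  [0→0.5]: (0.0+294.2)/2 × 0.5 = 73.55
  [0.5→3.5]: (294.2+232.8)/2 × 3 = 790.5
  [3.5→4.5]: (232.8+178.3)/2 × 1 = 205.55
  Sum = 1069.6 ng/mL·h
transdermal patch tail: 178.3/0.269 = 662.825; AUC_ev,0→∞ = 1069.6 + 662.825 = 1732.425 ng/mL·h
F = (AUC_ev/D_ev)/(AUC_iv/D_iv) = (1732.425/50)/(6713.7565/20) = 34.6485/335.688 = 0.1032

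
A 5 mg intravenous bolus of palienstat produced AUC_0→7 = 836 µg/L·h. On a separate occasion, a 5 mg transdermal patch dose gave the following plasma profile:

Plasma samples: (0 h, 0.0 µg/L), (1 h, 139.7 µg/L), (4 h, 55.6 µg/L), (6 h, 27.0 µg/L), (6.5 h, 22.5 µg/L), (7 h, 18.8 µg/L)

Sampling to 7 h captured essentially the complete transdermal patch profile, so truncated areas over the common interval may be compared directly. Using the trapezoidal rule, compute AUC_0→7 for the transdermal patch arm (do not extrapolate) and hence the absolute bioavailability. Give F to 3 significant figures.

F = 0.560

Trapezoidal AUC_0→7 (transdermal patch):
  [0→1]: (0.0+139.7)/2 × 1 = 69.85
  [1→4]: (139.7+55.6)/2 × 3 = 292.95
  [4→6]: (55.6+27.0)/2 × 2 = 82.6
  [6→6.5]: (27.0+22.5)/2 × 0.5 = 12.375
  [6.5→7]: (22.5+18.8)/2 × 0.5 = 10.325
  Sum = 468.1 µg/L·h
F = (AUC_ev/D_ev)/(AUC_iv/D_iv) = (468.1/5)/(836/5) = 93.62/167.2 = 0.5599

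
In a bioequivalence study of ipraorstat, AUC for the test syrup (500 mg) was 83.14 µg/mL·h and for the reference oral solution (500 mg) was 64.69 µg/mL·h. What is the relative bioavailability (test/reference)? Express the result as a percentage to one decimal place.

F_rel = 128.5%

F_rel = (AUC_test/D_test) / (AUC_ref/D_ref)
      = (83.14/500) / (64.69/500)
      = 0.16628 / 0.12938 = 1.2852 = 128.52%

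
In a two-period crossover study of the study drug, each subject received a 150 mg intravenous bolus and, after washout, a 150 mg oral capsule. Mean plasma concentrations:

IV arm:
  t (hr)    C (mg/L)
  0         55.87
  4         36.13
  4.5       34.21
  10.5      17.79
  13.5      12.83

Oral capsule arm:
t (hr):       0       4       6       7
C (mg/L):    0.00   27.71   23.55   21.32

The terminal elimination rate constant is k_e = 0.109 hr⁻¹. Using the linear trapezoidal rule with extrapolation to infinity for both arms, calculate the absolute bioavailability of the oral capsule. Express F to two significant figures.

F = 0.62

Trapezoidal AUC_0→13.5 (IV):
  [0→4]: (55.87+36.13)/2 × 4 = 184.0
  [4→4.5]: (36.13+34.21)/2 × 0.5 = 17.585
  [4.5→10.5]: (34.21+17.79)/2 × 6 = 156.0
  [10.5→13.5]: (17.79+12.83)/2 × 3 = 45.93
  Sum = 403.515 mg/L·hr
IV tail: 12.83/0.109 = 117.706; AUC_iv,0→∞ = 403.515 + 117.706 = 521.221 mg/L·hr
Trapezoidal AUC_0→7 (oral capsule):
  [0→4]: (0.00+27.71)/2 × 4 = 55.42
  [4→6]: (27.71+23.55)/2 × 2 = 51.26
  [6→7]: (23.55+21.32)/2 × 1 = 22.435
  Sum = 129.115 mg/L·hr
oral capsule tail: 21.32/0.109 = 195.596; AUC_ev,0→∞ = 129.115 + 195.596 = 324.711 mg/L·hr
F = (AUC_ev/D_ev)/(AUC_iv/D_iv) = (324.711/150)/(521.221/150) = 2.16474/3.47481 = 0.6230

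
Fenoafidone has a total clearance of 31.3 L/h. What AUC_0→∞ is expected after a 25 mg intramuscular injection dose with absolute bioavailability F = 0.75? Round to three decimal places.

AUC_0→∞ = F × Dose / CL
        = 0.75 × 25 / 31.3 = 0.599042 mg/L·h

AUC = 0.599 mg/L·h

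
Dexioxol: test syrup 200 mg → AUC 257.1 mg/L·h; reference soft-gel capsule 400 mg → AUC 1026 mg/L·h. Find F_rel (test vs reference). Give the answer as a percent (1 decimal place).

F_rel = (AUC_test/D_test) / (AUC_ref/D_ref)
      = (257.1/200) / (1026/400)
      = 1.2855 / 2.565 = 0.5012 = 50.12%

F_rel = 50.1%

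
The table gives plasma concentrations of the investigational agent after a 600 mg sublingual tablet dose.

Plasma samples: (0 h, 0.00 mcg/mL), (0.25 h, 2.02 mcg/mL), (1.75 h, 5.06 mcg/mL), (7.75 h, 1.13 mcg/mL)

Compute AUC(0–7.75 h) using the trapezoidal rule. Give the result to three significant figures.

Trapezoidal AUC_0→7.75:
  [0→0.25]: (0.00+2.02)/2 × 0.25 = 0.2525
  [0.25→1.75]: (2.02+5.06)/2 × 1.5 = 5.31
  [1.75→7.75]: (5.06+1.13)/2 × 6 = 18.57
  Sum = 24.1325 mcg/mL·h

AUC = 24.1 mcg/mL·h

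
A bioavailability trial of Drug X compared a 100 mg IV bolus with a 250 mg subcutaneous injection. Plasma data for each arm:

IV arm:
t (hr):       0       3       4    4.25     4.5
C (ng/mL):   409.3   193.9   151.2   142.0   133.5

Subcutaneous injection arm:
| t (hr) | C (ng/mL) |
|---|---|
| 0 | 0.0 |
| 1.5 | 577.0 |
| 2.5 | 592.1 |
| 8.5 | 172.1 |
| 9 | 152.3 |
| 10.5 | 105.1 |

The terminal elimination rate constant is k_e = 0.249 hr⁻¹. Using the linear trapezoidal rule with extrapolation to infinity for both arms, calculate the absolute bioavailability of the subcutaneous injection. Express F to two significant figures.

F = 0.95

Trapezoidal AUC_0→4.5 (IV):
  [0→3]: (409.3+193.9)/2 × 3 = 904.8
  [3→4]: (193.9+151.2)/2 × 1 = 172.55
  [4→4.25]: (151.2+142.0)/2 × 0.25 = 36.65
  [4.25→4.5]: (142.0+133.5)/2 × 0.25 = 34.4375
  Sum = 1148.4375 ng/mL·hr
IV tail: 133.5/0.249 = 536.145; AUC_iv,0→∞ = 1148.4375 + 536.145 = 1684.5825 ng/mL·hr
Trapezoidal AUC_0→10.5 (subcutaneous injection):
  [0→1.5]: (0.0+577.0)/2 × 1.5 = 432.75
  [1.5→2.5]: (577.0+592.1)/2 × 1 = 584.55
  [2.5→8.5]: (592.1+172.1)/2 × 6 = 2292.6
  [8.5→9]: (172.1+152.3)/2 × 0.5 = 81.1
  [9→10.5]: (152.3+105.1)/2 × 1.5 = 193.05
  Sum = 3584.05 ng/mL·hr
subcutaneous injection tail: 105.1/0.249 = 422.088; AUC_ev,0→∞ = 3584.05 + 422.088 = 4006.138 ng/mL·hr
F = (AUC_ev/D_ev)/(AUC_iv/D_iv) = (4006.138/250)/(1684.5825/100) = 16.024552/16.845825 = 0.9512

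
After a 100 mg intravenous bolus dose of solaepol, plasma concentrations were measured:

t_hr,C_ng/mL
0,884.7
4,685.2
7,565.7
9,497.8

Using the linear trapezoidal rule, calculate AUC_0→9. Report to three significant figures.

AUC = 6080 ng/mL·hr

Trapezoidal AUC_0→9:
  [0→4]: (884.7+685.2)/2 × 4 = 3139.8
  [4→7]: (685.2+565.7)/2 × 3 = 1876.35
  [7→9]: (565.7+497.8)/2 × 2 = 1063.5
  Sum = 6079.65 ng/mL·hr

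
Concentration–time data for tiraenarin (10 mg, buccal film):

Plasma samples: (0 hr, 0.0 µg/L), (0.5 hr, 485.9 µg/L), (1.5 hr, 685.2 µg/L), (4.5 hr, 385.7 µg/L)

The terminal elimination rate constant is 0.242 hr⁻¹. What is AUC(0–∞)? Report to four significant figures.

Trapezoidal AUC_0→4.5:
  [0→0.5]: (0.0+485.9)/2 × 0.5 = 121.475
  [0.5→1.5]: (485.9+685.2)/2 × 1 = 585.55
  [1.5→4.5]: (685.2+385.7)/2 × 3 = 1606.35
  Sum = 2313.375 µg/L·hr
Extrapolated tail: C_last / k_e = 385.7 / 0.242 = 1593.802
AUC_0→∞ = 2313.375 + 1593.802 = 3907.177 µg/L·hr

AUC = 3907 µg/L·hr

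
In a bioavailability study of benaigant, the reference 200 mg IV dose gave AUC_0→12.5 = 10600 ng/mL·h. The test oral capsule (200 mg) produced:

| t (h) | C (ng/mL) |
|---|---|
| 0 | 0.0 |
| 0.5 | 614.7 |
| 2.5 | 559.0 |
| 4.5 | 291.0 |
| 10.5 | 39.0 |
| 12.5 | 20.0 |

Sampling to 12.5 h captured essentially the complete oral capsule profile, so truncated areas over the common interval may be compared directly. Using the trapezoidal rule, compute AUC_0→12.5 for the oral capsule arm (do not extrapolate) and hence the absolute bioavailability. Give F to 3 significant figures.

Trapezoidal AUC_0→12.5 (oral capsule):
  [0→0.5]: (0.0+614.7)/2 × 0.5 = 153.675
  [0.5→2.5]: (614.7+559.0)/2 × 2 = 1173.7
  [2.5→4.5]: (559.0+291.0)/2 × 2 = 850.0
  [4.5→10.5]: (291.0+39.0)/2 × 6 = 990.0
  [10.5→12.5]: (39.0+20.0)/2 × 2 = 59.0
  Sum = 3226.375 ng/mL·h
F = (AUC_ev/D_ev)/(AUC_iv/D_iv) = (3226.375/200)/(10600/200) = 16.131875/53 = 0.3044

F = 0.304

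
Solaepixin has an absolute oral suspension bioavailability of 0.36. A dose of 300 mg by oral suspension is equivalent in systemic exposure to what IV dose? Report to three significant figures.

D_iv = 108 mg

Systemic exposure from an extravascular dose = F × D_ev, so the equivalent IV dose is F × D_ev.
D_iv = F × D_ev = 0.36 × 300 = 108 mg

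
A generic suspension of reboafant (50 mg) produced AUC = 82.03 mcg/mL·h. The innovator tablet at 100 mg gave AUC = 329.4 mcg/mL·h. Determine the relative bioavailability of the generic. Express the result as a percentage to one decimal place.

F_rel = (AUC_test/D_test) / (AUC_ref/D_ref)
      = (82.03/50) / (329.4/100)
      = 1.6406 / 3.294 = 0.4981 = 49.81%

F_rel = 49.8%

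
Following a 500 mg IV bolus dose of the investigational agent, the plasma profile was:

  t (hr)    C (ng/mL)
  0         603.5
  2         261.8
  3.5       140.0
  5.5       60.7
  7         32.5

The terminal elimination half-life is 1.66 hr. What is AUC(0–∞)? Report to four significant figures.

AUC = 1515 ng/mL·hr

Trapezoidal AUC_0→7:
  [0→2]: (603.5+261.8)/2 × 2 = 865.3
  [2→3.5]: (261.8+140.0)/2 × 1.5 = 301.35
  [3.5→5.5]: (140.0+60.7)/2 × 2 = 200.7
  [5.5→7]: (60.7+32.5)/2 × 1.5 = 69.9
  Sum = 1437.25 ng/mL·hr
k_e = ln2 / t½ = 0.693147 / 1.66 = 0.4176 hr^-1
Extrapolated tail: C_last / k_e = 32.5 / 0.4176 = 77.826
AUC_0→∞ = 1437.25 + 77.826 = 1515.076 ng/mL·hr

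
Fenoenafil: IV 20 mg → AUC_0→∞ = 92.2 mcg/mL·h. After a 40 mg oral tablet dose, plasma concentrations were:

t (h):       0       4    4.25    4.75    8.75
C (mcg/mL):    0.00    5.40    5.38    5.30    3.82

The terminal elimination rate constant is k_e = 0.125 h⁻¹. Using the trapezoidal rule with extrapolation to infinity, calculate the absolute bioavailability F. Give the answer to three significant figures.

F = 0.345

Trapezoidal AUC_0→8.75 (oral tablet):
  [0→4]: (0.00+5.40)/2 × 4 = 10.8
  [4→4.25]: (5.40+5.38)/2 × 0.25 = 1.3475
  [4.25→4.75]: (5.38+5.30)/2 × 0.5 = 2.67
  [4.75→8.75]: (5.30+3.82)/2 × 4 = 18.24
  Sum = 33.0575 mcg/mL·h
Tail: C_last/k_e = 3.82/0.125 = 30.560
AUC_0→∞ (oral tablet) = 33.0575 + 30.560 = 63.6175 mcg/mL·h
F = (AUC_ev/D_ev)/(AUC_iv/D_iv) = (63.6175/40)/(92.2/20) = 1.5904375/4.61 = 0.3450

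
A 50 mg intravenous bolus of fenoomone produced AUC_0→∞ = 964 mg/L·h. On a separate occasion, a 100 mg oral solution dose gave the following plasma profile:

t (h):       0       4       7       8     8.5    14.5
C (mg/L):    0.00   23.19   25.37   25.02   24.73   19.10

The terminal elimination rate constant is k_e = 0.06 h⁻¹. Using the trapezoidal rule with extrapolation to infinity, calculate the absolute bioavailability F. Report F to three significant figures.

Trapezoidal AUC_0→14.5 (oral solution):
  [0→4]: (0.00+23.19)/2 × 4 = 46.38
  [4→7]: (23.19+25.37)/2 × 3 = 72.84
  [7→8]: (25.37+25.02)/2 × 1 = 25.195
  [8→8.5]: (25.02+24.73)/2 × 0.5 = 12.4375
  [8.5→14.5]: (24.73+19.10)/2 × 6 = 131.49
  Sum = 288.3425 mg/L·h
Tail: C_last/k_e = 19.10/0.06 = 318.333
AUC_0→∞ (oral solution) = 288.3425 + 318.333 = 606.6755 mg/L·h
F = (AUC_ev/D_ev)/(AUC_iv/D_iv) = (606.6755/100)/(964/50) = 6.066755/19.28 = 0.3147

F = 0.315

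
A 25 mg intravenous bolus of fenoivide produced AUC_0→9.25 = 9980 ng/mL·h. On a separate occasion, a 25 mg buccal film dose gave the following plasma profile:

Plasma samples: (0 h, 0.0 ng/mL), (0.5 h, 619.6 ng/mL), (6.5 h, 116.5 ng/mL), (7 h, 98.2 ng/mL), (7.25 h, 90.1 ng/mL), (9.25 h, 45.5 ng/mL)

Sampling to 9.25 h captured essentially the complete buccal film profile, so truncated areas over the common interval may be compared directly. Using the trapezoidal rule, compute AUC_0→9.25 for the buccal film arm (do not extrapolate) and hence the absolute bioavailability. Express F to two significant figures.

F = 0.26

Trapezoidal AUC_0→9.25 (buccal film):
  [0→0.5]: (0.0+619.6)/2 × 0.5 = 154.9
  [0.5→6.5]: (619.6+116.5)/2 × 6 = 2208.3
  [6.5→7]: (116.5+98.2)/2 × 0.5 = 53.675
  [7→7.25]: (98.2+90.1)/2 × 0.25 = 23.5375
  [7.25→9.25]: (90.1+45.5)/2 × 2 = 135.6
  Sum = 2576.0125 ng/mL·h
F = (AUC_ev/D_ev)/(AUC_iv/D_iv) = (2576.0125/25)/(9980/25) = 103.0405/399.2 = 0.2581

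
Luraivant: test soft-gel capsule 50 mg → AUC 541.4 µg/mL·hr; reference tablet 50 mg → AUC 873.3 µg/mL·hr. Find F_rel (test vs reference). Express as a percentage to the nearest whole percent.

F_rel = 62%

F_rel = (AUC_test/D_test) / (AUC_ref/D_ref)
      = (541.4/50) / (873.3/50)
      = 10.828 / 17.466 = 0.6199 = 61.99%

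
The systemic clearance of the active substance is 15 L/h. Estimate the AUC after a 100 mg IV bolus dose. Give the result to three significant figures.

AUC_0→∞ = Dose_iv / CL
        = 100 / 15 = 6.66667 mg/L·h

AUC = 6.67 mg/L·h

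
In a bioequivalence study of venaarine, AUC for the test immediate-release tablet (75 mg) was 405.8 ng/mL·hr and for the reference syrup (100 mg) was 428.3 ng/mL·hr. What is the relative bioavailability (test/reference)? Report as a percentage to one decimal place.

F_rel = 126.3%

F_rel = (AUC_test/D_test) / (AUC_ref/D_ref)
      = (405.8/75) / (428.3/100)
      = 5.41067 / 4.283 = 1.2633 = 126.33%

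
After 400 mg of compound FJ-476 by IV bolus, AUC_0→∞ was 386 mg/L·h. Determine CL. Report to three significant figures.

CL = 1.04 L/h

CL = Dose_iv / AUC_0→∞
   = 400 / 386 = 1.03627 L/h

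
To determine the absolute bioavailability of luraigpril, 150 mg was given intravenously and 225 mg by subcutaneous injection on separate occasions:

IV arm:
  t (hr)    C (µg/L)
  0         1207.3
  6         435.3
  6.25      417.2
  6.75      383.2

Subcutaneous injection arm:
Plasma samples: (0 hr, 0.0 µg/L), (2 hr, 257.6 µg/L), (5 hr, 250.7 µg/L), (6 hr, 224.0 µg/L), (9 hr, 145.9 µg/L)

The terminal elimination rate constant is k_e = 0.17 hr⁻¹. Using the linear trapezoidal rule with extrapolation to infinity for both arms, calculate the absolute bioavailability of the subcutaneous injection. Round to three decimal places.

Trapezoidal AUC_0→6.75 (IV):
  [0→6]: (1207.3+435.3)/2 × 6 = 4927.8
  [6→6.25]: (435.3+417.2)/2 × 0.25 = 106.5625
  [6.25→6.75]: (417.2+383.2)/2 × 0.5 = 200.1
  Sum = 5234.4625 µg/L·hr
IV tail: 383.2/0.17 = 2254.118; AUC_iv,0→∞ = 5234.4625 + 2254.118 = 7488.5805 µg/L·hr
Trapezoidal AUC_0→9 (subcutaneous injection):
  [0→2]: (0.0+257.6)/2 × 2 = 257.6
  [2→5]: (257.6+250.7)/2 × 3 = 762.45
  [5→6]: (250.7+224.0)/2 × 1 = 237.35
  [6→9]: (224.0+145.9)/2 × 3 = 554.85
  Sum = 1812.25 µg/L·hr
subcutaneous injection tail: 145.9/0.17 = 858.235; AUC_ev,0→∞ = 1812.25 + 858.235 = 2670.485 µg/L·hr
F = (AUC_ev/D_ev)/(AUC_iv/D_iv) = (2670.485/225)/(7488.5805/150) = 11.8688/49.92387 = 0.2377

F = 0.238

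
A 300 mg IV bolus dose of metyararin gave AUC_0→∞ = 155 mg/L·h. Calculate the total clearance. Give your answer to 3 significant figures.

CL = 1.94 L/h

CL = Dose_iv / AUC_0→∞
   = 300 / 155 = 1.93548 L/h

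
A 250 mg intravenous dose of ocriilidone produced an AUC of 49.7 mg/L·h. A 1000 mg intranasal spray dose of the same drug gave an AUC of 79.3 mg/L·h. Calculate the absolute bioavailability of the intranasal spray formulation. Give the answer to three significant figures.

F = 0.399

F = (AUC_ev / D_ev) / (AUC_iv / D_iv)
  = (79.3/1000) / (49.7/250)
  = 0.0793 / 0.1988 = 0.3989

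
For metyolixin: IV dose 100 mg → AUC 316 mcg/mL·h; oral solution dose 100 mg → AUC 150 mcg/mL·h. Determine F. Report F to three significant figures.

F = 0.475

F = (AUC_ev / D_ev) / (AUC_iv / D_iv)
  = (150/100) / (316/100)
  = 1.5 / 3.16 = 0.4747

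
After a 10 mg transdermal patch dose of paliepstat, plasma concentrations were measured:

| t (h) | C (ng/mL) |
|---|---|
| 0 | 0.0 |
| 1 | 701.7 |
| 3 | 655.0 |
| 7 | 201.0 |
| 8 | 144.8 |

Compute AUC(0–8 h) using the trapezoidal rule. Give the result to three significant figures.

AUC = 3590 ng/mL·h

Trapezoidal AUC_0→8:
  [0→1]: (0.0+701.7)/2 × 1 = 350.85
  [1→3]: (701.7+655.0)/2 × 2 = 1356.7
  [3→7]: (655.0+201.0)/2 × 4 = 1712.0
  [7→8]: (201.0+144.8)/2 × 1 = 172.9
  Sum = 3592.45 ng/mL·h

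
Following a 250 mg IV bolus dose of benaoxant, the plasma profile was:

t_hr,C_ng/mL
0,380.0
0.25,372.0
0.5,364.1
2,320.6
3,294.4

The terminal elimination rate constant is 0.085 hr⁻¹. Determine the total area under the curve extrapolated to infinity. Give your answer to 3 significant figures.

AUC = 4470 ng/mL·hr

Trapezoidal AUC_0→3:
  [0→0.25]: (380.0+372.0)/2 × 0.25 = 94.0
  [0.25→0.5]: (372.0+364.1)/2 × 0.25 = 92.0125
  [0.5→2]: (364.1+320.6)/2 × 1.5 = 513.525
  [2→3]: (320.6+294.4)/2 × 1 = 307.5
  Sum = 1007.0375 ng/mL·hr
Extrapolated tail: C_last / k_e = 294.4 / 0.085 = 3463.529
AUC_0→∞ = 1007.0375 + 3463.529 = 4470.5665 ng/mL·hr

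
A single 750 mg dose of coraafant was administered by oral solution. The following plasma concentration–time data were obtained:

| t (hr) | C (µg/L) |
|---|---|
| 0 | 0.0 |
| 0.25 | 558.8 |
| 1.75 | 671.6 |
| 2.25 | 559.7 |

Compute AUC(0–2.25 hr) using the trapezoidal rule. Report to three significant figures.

AUC = 1300 µg/L·hr

Trapezoidal AUC_0→2.25:
  [0→0.25]: (0.0+558.8)/2 × 0.25 = 69.85
  [0.25→1.75]: (558.8+671.6)/2 × 1.5 = 922.8
  [1.75→2.25]: (671.6+559.7)/2 × 0.5 = 307.825
  Sum = 1300.475 µg/L·hr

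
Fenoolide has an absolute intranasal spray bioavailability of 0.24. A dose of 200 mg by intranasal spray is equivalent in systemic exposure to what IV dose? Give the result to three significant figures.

Systemic exposure from an extravascular dose = F × D_ev, so the equivalent IV dose is F × D_ev.
D_iv = F × D_ev = 0.24 × 200 = 48 mg

D_iv = 48.0 mg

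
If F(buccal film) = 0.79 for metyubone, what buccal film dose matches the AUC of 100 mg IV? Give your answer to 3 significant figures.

D_buccal = 127 mg

For equal systemic exposure: F × D_ev = D_iv
D_ev = D_iv / F = 100 / 0.79 = 126.582 mg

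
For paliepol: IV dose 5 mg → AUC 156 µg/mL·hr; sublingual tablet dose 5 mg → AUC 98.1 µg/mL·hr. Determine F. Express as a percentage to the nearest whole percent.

F = 63%

F = (AUC_ev / D_ev) / (AUC_iv / D_iv)
  = (98.1/5) / (156/5)
  = 19.62 / 31.2 = 0.6288
  = 62.88%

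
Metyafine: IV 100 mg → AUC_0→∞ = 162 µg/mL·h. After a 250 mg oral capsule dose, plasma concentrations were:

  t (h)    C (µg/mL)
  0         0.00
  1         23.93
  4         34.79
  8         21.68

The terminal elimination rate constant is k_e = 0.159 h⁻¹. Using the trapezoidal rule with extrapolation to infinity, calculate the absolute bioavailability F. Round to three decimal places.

F = 0.863

Trapezoidal AUC_0→8 (oral capsule):
  [0→1]: (0.00+23.93)/2 × 1 = 11.965
  [1→4]: (23.93+34.79)/2 × 3 = 88.08
  [4→8]: (34.79+21.68)/2 × 4 = 112.94
  Sum = 212.985 µg/mL·h
Tail: C_last/k_e = 21.68/0.159 = 136.352
AUC_0→∞ (oral capsule) = 212.985 + 136.352 = 349.337 µg/mL·h
F = (AUC_ev/D_ev)/(AUC_iv/D_iv) = (349.337/250)/(162/100) = 1.397348/1.62 = 0.8626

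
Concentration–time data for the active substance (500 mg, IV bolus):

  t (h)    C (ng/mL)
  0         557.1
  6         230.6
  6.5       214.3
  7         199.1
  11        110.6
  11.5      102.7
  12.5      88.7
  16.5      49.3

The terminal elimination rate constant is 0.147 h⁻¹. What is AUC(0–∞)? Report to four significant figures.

Trapezoidal AUC_0→16.5:
  [0→6]: (557.1+230.6)/2 × 6 = 2363.1
  [6→6.5]: (230.6+214.3)/2 × 0.5 = 111.225
  [6.5→7]: (214.3+199.1)/2 × 0.5 = 103.35
  [7→11]: (199.1+110.6)/2 × 4 = 619.4
  [11→11.5]: (110.6+102.7)/2 × 0.5 = 53.325
  [11.5→12.5]: (102.7+88.7)/2 × 1 = 95.7
  [12.5→16.5]: (88.7+49.3)/2 × 4 = 276.0
  Sum = 3622.1 ng/mL·h
Extrapolated tail: C_last / k_e = 49.3 / 0.147 = 335.374
AUC_0→∞ = 3622.1 + 335.374 = 3957.474 ng/mL·h

AUC = 3957 ng/mL·h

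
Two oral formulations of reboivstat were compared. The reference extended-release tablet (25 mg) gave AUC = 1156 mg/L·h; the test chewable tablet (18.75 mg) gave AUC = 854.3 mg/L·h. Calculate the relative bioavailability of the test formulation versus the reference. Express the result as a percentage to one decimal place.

F_rel = 98.5%

F_rel = (AUC_test/D_test) / (AUC_ref/D_ref)
      = (854.3/18.75) / (1156/25)
      = 45.5627 / 46.24 = 0.9854 = 98.54%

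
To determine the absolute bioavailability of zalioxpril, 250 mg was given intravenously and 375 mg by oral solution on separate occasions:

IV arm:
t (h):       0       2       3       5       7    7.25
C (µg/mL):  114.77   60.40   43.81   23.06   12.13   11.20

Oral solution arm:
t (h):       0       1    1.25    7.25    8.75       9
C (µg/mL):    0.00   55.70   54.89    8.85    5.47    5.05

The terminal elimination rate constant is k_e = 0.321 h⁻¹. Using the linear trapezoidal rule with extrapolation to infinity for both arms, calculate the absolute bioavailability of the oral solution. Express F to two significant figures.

F = 0.47

Trapezoidal AUC_0→7.25 (IV):
  [0→2]: (114.77+60.40)/2 × 2 = 175.17
  [2→3]: (60.40+43.81)/2 × 1 = 52.105
  [3→5]: (43.81+23.06)/2 × 2 = 66.87
  [5→7]: (23.06+12.13)/2 × 2 = 35.19
  [7→7.25]: (12.13+11.20)/2 × 0.25 = 2.91625
  Sum = 332.25125 µg/mL·h
IV tail: 11.20/0.321 = 34.891; AUC_iv,0→∞ = 332.25125 + 34.891 = 367.14225 µg/mL·h
Trapezoidal AUC_0→9 (oral solution):
  [0→1]: (0.00+55.70)/2 × 1 = 27.85
  [1→1.25]: (55.70+54.89)/2 × 0.25 = 13.82375
  [1.25→7.25]: (54.89+8.85)/2 × 6 = 191.22
  [7.25→8.75]: (8.85+5.47)/2 × 1.5 = 10.74
  [8.75→9]: (5.47+5.05)/2 × 0.25 = 1.315
  Sum = 244.94875 µg/mL·h
oral solution tail: 5.05/0.321 = 15.732; AUC_ev,0→∞ = 244.94875 + 15.732 = 260.68075 µg/mL·h
F = (AUC_ev/D_ev)/(AUC_iv/D_iv) = (260.68075/375)/(367.14225/250) = 0.695149/1.468569 = 0.4734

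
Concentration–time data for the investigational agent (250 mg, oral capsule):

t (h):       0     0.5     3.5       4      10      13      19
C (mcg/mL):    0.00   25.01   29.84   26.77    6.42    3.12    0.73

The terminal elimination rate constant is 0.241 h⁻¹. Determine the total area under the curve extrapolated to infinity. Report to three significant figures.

Trapezoidal AUC_0→19:
  [0→0.5]: (0.00+25.01)/2 × 0.5 = 6.2525
  [0.5→3.5]: (25.01+29.84)/2 × 3 = 82.275
  [3.5→4]: (29.84+26.77)/2 × 0.5 = 14.1525
  [4→10]: (26.77+6.42)/2 × 6 = 99.57
  [10→13]: (6.42+3.12)/2 × 3 = 14.31
  [13→19]: (3.12+0.73)/2 × 6 = 11.55
  Sum = 228.11 mcg/mL·h
Extrapolated tail: C_last / k_e = 0.73 / 0.241 = 3.029
AUC_0→∞ = 228.11 + 3.029 = 231.139 mcg/mL·h

AUC = 231 mcg/mL·h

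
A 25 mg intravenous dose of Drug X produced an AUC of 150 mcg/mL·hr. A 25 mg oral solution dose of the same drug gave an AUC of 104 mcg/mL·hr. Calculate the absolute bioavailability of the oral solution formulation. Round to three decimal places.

F = (AUC_ev / D_ev) / (AUC_iv / D_iv)
  = (104/25) / (150/25)
  = 4.16 / 6 = 0.6933

F = 0.693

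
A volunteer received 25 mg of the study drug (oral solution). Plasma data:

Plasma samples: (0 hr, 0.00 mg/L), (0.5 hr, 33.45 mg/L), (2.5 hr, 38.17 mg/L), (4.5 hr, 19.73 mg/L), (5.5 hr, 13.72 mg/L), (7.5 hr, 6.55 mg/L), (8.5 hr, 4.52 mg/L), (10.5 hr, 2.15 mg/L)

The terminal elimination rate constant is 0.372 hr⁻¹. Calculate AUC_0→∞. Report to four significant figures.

Trapezoidal AUC_0→10.5:
  [0→0.5]: (0.00+33.45)/2 × 0.5 = 8.3625
  [0.5→2.5]: (33.45+38.17)/2 × 2 = 71.62
  [2.5→4.5]: (38.17+19.73)/2 × 2 = 57.9
  [4.5→5.5]: (19.73+13.72)/2 × 1 = 16.725
  [5.5→7.5]: (13.72+6.55)/2 × 2 = 20.27
  [7.5→8.5]: (6.55+4.52)/2 × 1 = 5.535
  [8.5→10.5]: (4.52+2.15)/2 × 2 = 6.67
  Sum = 187.0825 mg/L·hr
Extrapolated tail: C_last / k_e = 2.15 / 0.372 = 5.780
AUC_0→∞ = 187.0825 + 5.780 = 192.8625 mg/L·hr

AUC = 192.9 mg/L·hr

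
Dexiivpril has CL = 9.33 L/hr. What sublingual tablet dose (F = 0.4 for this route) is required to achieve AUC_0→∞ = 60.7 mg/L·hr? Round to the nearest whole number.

Dose = 1416 mg

Dose = CL × AUC_0→∞ / F
     = 9.33 × 60.7 / 0.4 = 1415.8275 mg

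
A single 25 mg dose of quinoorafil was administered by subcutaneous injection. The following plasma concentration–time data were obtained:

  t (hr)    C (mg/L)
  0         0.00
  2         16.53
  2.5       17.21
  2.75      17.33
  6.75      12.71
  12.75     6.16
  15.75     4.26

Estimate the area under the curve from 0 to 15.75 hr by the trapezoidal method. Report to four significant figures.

AUC = 161.6 mg/L·hr

Trapezoidal AUC_0→15.75:
  [0→2]: (0.00+16.53)/2 × 2 = 16.53
  [2→2.5]: (16.53+17.21)/2 × 0.5 = 8.435
  [2.5→2.75]: (17.21+17.33)/2 × 0.25 = 4.3175
  [2.75→6.75]: (17.33+12.71)/2 × 4 = 60.08
  [6.75→12.75]: (12.71+6.16)/2 × 6 = 56.61
  [12.75→15.75]: (6.16+4.26)/2 × 3 = 15.63
  Sum = 161.6025 mg/L·hr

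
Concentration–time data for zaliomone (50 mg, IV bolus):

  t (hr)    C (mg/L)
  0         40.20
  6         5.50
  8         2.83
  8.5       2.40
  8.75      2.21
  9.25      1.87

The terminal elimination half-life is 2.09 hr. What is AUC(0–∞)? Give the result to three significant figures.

AUC = 154 mg/L·hr

Trapezoidal AUC_0→9.25:
  [0→6]: (40.20+5.50)/2 × 6 = 137.1
  [6→8]: (5.50+2.83)/2 × 2 = 8.33
  [8→8.5]: (2.83+2.40)/2 × 0.5 = 1.3075
  [8.5→8.75]: (2.40+2.21)/2 × 0.25 = 0.57625
  [8.75→9.25]: (2.21+1.87)/2 × 0.5 = 1.02
  Sum = 148.33375 mg/L·hr
k_e = ln2 / t½ = 0.693147 / 2.09 = 0.3316 hr^-1
Extrapolated tail: C_last / k_e = 1.87 / 0.3316 = 5.639
AUC_0→∞ = 148.33375 + 5.639 = 153.97275 mg/L·hr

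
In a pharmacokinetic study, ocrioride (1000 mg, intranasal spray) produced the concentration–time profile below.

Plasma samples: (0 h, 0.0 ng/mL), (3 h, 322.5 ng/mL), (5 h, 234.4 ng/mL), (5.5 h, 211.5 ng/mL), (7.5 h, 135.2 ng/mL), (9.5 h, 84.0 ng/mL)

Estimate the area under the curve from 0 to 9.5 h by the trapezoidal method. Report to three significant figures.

AUC = 1720 ng/mL·h

Trapezoidal AUC_0→9.5:
  [0→3]: (0.0+322.5)/2 × 3 = 483.75
  [3→5]: (322.5+234.4)/2 × 2 = 556.9
  [5→5.5]: (234.4+211.5)/2 × 0.5 = 111.475
  [5.5→7.5]: (211.5+135.2)/2 × 2 = 346.7
  [7.5→9.5]: (135.2+84.0)/2 × 2 = 219.2
  Sum = 1718.025 ng/mL·h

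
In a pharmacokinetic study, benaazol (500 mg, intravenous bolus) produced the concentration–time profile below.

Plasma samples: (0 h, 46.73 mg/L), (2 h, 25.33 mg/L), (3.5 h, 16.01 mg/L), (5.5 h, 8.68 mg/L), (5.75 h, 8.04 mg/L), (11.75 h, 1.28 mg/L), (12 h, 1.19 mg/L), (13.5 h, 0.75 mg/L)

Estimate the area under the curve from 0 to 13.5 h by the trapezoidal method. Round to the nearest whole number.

AUC = 160 mg/L·h

Trapezoidal AUC_0→13.5:
  [0→2]: (46.73+25.33)/2 × 2 = 72.06
  [2→3.5]: (25.33+16.01)/2 × 1.5 = 31.005
  [3.5→5.5]: (16.01+8.68)/2 × 2 = 24.69
  [5.5→5.75]: (8.68+8.04)/2 × 0.25 = 2.09
  [5.75→11.75]: (8.04+1.28)/2 × 6 = 27.96
  [11.75→12]: (1.28+1.19)/2 × 0.25 = 0.30875
  [12→13.5]: (1.19+0.75)/2 × 1.5 = 1.455
  Sum = 159.56875 mg/L·h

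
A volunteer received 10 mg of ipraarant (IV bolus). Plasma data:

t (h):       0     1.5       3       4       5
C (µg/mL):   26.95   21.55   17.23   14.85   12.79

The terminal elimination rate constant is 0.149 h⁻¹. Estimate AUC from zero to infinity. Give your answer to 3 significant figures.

AUC = 181 µg/mL·h

Trapezoidal AUC_0→5:
  [0→1.5]: (26.95+21.55)/2 × 1.5 = 36.375
  [1.5→3]: (21.55+17.23)/2 × 1.5 = 29.085
  [3→4]: (17.23+14.85)/2 × 1 = 16.04
  [4→5]: (14.85+12.79)/2 × 1 = 13.82
  Sum = 95.32 µg/mL·h
Extrapolated tail: C_last / k_e = 12.79 / 0.149 = 85.839
AUC_0→∞ = 95.32 + 85.839 = 181.159 µg/mL·h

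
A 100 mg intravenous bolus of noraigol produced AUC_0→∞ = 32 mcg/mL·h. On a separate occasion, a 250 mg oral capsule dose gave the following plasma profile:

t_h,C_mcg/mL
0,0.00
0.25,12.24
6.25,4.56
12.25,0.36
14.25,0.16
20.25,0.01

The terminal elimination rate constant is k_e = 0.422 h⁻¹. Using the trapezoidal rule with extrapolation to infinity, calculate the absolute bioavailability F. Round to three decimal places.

Trapezoidal AUC_0→20.25 (oral capsule):
  [0→0.25]: (0.00+12.24)/2 × 0.25 = 1.53
  [0.25→6.25]: (12.24+4.56)/2 × 6 = 50.4
  [6.25→12.25]: (4.56+0.36)/2 × 6 = 14.76
  [12.25→14.25]: (0.36+0.16)/2 × 2 = 0.52
  [14.25→20.25]: (0.16+0.01)/2 × 6 = 0.51
  Sum = 67.72 mcg/mL·h
Tail: C_last/k_e = 0.01/0.422 = 0.024
AUC_0→∞ (oral capsule) = 67.72 + 0.024 = 67.744 mcg/mL·h
F = (AUC_ev/D_ev)/(AUC_iv/D_iv) = (67.744/250)/(32/100) = 0.270976/0.32 = 0.8468

F = 0.847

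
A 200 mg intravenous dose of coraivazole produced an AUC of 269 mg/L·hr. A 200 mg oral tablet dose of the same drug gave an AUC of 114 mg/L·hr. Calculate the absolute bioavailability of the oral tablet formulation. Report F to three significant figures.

F = 0.424

F = (AUC_ev / D_ev) / (AUC_iv / D_iv)
  = (114/200) / (269/200)
  = 0.57 / 1.345 = 0.4238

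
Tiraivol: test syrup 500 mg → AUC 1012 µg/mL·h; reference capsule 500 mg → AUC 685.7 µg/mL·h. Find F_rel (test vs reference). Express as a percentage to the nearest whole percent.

F_rel = (AUC_test/D_test) / (AUC_ref/D_ref)
      = (1012/500) / (685.7/500)
      = 2.024 / 1.3714 = 1.4759 = 147.59%

F_rel = 148%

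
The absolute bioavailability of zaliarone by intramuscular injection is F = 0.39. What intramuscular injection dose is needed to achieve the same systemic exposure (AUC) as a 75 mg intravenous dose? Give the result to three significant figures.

For equal systemic exposure: F × D_ev = D_iv
D_ev = D_iv / F = 75 / 0.39 = 192.308 mg

D_intramuscular = 192 mg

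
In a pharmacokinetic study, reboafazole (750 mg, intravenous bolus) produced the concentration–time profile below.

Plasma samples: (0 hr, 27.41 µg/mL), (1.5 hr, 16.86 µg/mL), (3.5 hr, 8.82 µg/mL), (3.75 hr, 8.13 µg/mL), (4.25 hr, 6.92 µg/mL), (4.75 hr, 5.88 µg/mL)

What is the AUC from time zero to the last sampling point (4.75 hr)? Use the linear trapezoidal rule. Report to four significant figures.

Trapezoidal AUC_0→4.75:
  [0→1.5]: (27.41+16.86)/2 × 1.5 = 33.2025
  [1.5→3.5]: (16.86+8.82)/2 × 2 = 25.68
  [3.5→3.75]: (8.82+8.13)/2 × 0.25 = 2.11875
  [3.75→4.25]: (8.13+6.92)/2 × 0.5 = 3.7625
  [4.25→4.75]: (6.92+5.88)/2 × 0.5 = 3.2
  Sum = 67.96375 µg/mL·hr

AUC = 67.96 µg/mL·hr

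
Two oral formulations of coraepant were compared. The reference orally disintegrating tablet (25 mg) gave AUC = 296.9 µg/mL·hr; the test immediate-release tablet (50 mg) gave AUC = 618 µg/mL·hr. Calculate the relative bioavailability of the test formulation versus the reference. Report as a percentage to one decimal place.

F_rel = (AUC_test/D_test) / (AUC_ref/D_ref)
      = (618/50) / (296.9/25)
      = 12.36 / 11.876 = 1.0408 = 104.08%

F_rel = 104.1%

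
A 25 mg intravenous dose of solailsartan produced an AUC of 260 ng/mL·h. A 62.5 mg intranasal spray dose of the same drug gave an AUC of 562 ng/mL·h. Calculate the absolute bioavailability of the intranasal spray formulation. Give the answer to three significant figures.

F = 0.865

F = (AUC_ev / D_ev) / (AUC_iv / D_iv)
  = (562/62.5) / (260/25)
  = 8.992 / 10.4 = 0.8646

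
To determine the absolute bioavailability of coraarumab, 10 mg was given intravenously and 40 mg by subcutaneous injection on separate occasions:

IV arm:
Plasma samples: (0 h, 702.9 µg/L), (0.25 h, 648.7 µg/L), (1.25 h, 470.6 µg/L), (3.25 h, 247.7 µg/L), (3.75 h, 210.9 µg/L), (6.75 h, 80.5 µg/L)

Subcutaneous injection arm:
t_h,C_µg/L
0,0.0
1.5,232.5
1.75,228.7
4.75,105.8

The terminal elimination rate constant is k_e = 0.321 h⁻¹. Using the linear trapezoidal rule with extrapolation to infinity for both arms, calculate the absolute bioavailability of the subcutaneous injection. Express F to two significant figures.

Trapezoidal AUC_0→6.75 (IV):
  [0→0.25]: (702.9+648.7)/2 × 0.25 = 168.95
  [0.25→1.25]: (648.7+470.6)/2 × 1 = 559.65
  [1.25→3.25]: (470.6+247.7)/2 × 2 = 718.3
  [3.25→3.75]: (247.7+210.9)/2 × 0.5 = 114.65
  [3.75→6.75]: (210.9+80.5)/2 × 3 = 437.1
  Sum = 1998.65 µg/L·h
IV tail: 80.5/0.321 = 250.779; AUC_iv,0→∞ = 1998.65 + 250.779 = 2249.429 µg/L·h
Trapezoidal AUC_0→4.75 (subcutaneous injection):
  [0→1.5]: (0.0+232.5)/2 × 1.5 = 174.375
  [1.5→1.75]: (232.5+228.7)/2 × 0.25 = 57.65
  [1.75→4.75]: (228.7+105.8)/2 × 3 = 501.75
  Sum = 733.775 µg/L·h
subcutaneous injection tail: 105.8/0.321 = 329.595; AUC_ev,0→∞ = 733.775 + 329.595 = 1063.37 µg/L·h
F = (AUC_ev/D_ev)/(AUC_iv/D_iv) = (1063.37/40)/(2249.429/10) = 26.58425/224.9429 = 0.1182

F = 0.12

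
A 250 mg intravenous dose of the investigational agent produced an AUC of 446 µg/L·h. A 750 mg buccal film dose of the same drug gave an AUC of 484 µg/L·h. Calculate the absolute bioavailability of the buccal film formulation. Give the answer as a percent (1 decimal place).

F = (AUC_ev / D_ev) / (AUC_iv / D_iv)
  = (484/750) / (446/250)
  = 0.645333 / 1.784 = 0.3617
  = 36.17%

F = 36.2%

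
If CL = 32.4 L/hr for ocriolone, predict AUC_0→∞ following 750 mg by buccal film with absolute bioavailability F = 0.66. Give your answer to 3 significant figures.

AUC_0→∞ = F × Dose / CL
        = 0.66 × 750 / 32.4 = 15.2778 mg/L·hr

AUC = 15.3 mg/L·hr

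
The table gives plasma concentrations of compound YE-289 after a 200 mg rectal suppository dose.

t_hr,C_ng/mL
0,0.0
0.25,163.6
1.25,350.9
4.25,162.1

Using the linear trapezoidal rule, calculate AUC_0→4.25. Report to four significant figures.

AUC = 1047 ng/mL·hr

Trapezoidal AUC_0→4.25:
  [0→0.25]: (0.0+163.6)/2 × 0.25 = 20.45
  [0.25→1.25]: (163.6+350.9)/2 × 1 = 257.25
  [1.25→4.25]: (350.9+162.1)/2 × 3 = 769.5
  Sum = 1047.2 ng/mL·hr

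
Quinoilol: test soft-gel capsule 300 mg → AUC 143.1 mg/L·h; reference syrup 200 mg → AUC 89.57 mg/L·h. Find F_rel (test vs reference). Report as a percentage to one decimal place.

F_rel = 106.5%

F_rel = (AUC_test/D_test) / (AUC_ref/D_ref)
      = (143.1/300) / (89.57/200)
      = 0.477 / 0.44785 = 1.0651 = 106.51%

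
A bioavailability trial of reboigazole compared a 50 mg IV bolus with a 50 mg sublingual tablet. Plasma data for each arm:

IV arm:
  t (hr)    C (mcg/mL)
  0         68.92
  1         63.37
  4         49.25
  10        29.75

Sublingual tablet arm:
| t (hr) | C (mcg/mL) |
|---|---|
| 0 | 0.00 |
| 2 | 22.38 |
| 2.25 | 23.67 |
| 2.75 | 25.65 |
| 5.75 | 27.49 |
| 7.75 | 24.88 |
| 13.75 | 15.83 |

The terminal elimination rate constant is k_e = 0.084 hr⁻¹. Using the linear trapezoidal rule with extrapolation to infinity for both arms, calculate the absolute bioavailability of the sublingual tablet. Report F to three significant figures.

F = 0.585

Trapezoidal AUC_0→10 (IV):
  [0→1]: (68.92+63.37)/2 × 1 = 66.145
  [1→4]: (63.37+49.25)/2 × 3 = 168.93
  [4→10]: (49.25+29.75)/2 × 6 = 237.0
  Sum = 472.075 mcg/mL·hr
IV tail: 29.75/0.084 = 354.167; AUC_iv,0→∞ = 472.075 + 354.167 = 826.242 mcg/mL·hr
Trapezoidal AUC_0→13.75 (sublingual tablet):
  [0→2]: (0.00+22.38)/2 × 2 = 22.38
  [2→2.25]: (22.38+23.67)/2 × 0.25 = 5.75625
  [2.25→2.75]: (23.67+25.65)/2 × 0.5 = 12.33
  [2.75→5.75]: (25.65+27.49)/2 × 3 = 79.71
  [5.75→7.75]: (27.49+24.88)/2 × 2 = 52.37
  [7.75→13.75]: (24.88+15.83)/2 × 6 = 122.13
  Sum = 294.67625 mcg/mL·hr
sublingual tablet tail: 15.83/0.084 = 188.452; AUC_ev,0→∞ = 294.67625 + 188.452 = 483.12825 mcg/mL·hr
F = (AUC_ev/D_ev)/(AUC_iv/D_iv) = (483.12825/50)/(826.242/50) = 9.662565/16.52484 = 0.5847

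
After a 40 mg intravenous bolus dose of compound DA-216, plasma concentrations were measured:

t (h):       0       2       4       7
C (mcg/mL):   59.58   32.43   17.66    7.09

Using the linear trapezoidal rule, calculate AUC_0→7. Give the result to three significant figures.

AUC = 179 mcg/mL·h

Trapezoidal AUC_0→7:
  [0→2]: (59.58+32.43)/2 × 2 = 92.01
  [2→4]: (32.43+17.66)/2 × 2 = 50.09
  [4→7]: (17.66+7.09)/2 × 3 = 37.125
  Sum = 179.225 mcg/mL·h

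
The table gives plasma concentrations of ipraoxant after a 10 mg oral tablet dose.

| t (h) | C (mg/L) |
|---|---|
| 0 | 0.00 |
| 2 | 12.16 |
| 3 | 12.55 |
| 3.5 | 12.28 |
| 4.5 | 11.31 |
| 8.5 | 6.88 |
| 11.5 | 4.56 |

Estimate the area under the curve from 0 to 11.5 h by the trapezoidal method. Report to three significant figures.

Trapezoidal AUC_0→11.5:
  [0→2]: (0.00+12.16)/2 × 2 = 12.16
  [2→3]: (12.16+12.55)/2 × 1 = 12.355
  [3→3.5]: (12.55+12.28)/2 × 0.5 = 6.2075
  [3.5→4.5]: (12.28+11.31)/2 × 1 = 11.795
  [4.5→8.5]: (11.31+6.88)/2 × 4 = 36.38
  [8.5→11.5]: (6.88+4.56)/2 × 3 = 17.16
  Sum = 96.0575 mg/L·h

AUC = 96.1 mg/L·h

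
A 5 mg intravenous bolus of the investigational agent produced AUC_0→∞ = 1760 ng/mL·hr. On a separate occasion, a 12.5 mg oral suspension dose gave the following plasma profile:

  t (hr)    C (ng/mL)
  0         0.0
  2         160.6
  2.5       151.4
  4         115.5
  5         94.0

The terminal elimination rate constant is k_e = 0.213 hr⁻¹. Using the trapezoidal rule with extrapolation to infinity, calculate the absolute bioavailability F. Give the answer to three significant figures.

Trapezoidal AUC_0→5 (oral suspension):
  [0→2]: (0.0+160.6)/2 × 2 = 160.6
  [2→2.5]: (160.6+151.4)/2 × 0.5 = 78.0
  [2.5→4]: (151.4+115.5)/2 × 1.5 = 200.175
  [4→5]: (115.5+94.0)/2 × 1 = 104.75
  Sum = 543.525 ng/mL·hr
Tail: C_last/k_e = 94.0/0.213 = 441.315
AUC_0→∞ (oral suspension) = 543.525 + 441.315 = 984.84 ng/mL·hr
F = (AUC_ev/D_ev)/(AUC_iv/D_iv) = (984.84/12.5)/(1760/5) = 78.7872/352 = 0.2238

F = 0.224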